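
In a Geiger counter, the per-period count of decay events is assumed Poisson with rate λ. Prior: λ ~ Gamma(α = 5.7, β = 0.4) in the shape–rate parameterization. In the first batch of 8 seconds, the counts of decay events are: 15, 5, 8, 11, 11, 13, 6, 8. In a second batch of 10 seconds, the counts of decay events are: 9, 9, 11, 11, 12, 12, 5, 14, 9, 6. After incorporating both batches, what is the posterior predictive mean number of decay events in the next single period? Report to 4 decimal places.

With a Gamma(shape α, rate β) prior, the Poisson likelihood is conjugate: the posterior is Gamma(α + ΣXᵢ, β + n).
Batch 1: sum of counts S = 77 over n = 8 seconds.
After batch 1: Gamma(α+S, β+n) = Gamma(5.7+77, 0.4+8) = Gamma(82.7, 8.4).
Batch 2: sum of counts S = 98 over n = 10 seconds.
After batch 2: Gamma(α+S, β+n) = Gamma(82.7+98, 8.4+10) = Gamma(180.7, 18.4).
The predictive distribution for one future period is NegBinom with mean α/β = 9.8207.

9.8207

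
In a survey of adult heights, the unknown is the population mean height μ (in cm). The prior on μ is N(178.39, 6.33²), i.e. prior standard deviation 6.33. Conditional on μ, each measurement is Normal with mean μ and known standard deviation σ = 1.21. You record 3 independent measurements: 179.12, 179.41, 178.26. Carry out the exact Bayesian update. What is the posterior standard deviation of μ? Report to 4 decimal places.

For Normal data with known variance σ², a Normal(μ₀, σ₀²) prior on μ is conjugate. Posterior precision = 1/σ₀² + n/σ²; posterior mean is the precision-weighted average of μ₀ and x̄.
σ₀² = 6.33² = 40.0689, σ² = 1.21² = 1.4641; σ² + n·σ₀² = 1.4641 + 3·40.0689 = 121.6708.
Posterior precision = 1/σ₀² + n/σ² = 1/40.0689 + 3/1.4641 = (σ² + n·σ₀²)/(σ₀²σ²) = 121.6708/(40.0689·1.4641); posterior variance σₙ² = σ₀²σ²/(σ² + n·σ₀²) = 40.0689·1.4641/121.6708 = 0.482161.
Posterior SD = √σₙ² = √(40.0689·1.4641/121.6708) = 0.6944.

0.6944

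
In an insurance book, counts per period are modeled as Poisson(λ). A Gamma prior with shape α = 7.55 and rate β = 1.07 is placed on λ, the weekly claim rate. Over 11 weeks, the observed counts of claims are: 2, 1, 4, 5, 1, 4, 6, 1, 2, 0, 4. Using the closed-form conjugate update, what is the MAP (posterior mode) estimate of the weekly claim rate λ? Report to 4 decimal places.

3.0282

With a Gamma(shape α, rate β) prior, the Poisson likelihood is conjugate: the posterior is Gamma(α + ΣXᵢ, β + n).
Sum of counts S = 30 over n = 11 weeks.
Posterior: Gamma(α+S, β+n) = Gamma(7.55+30, 1.07+11) = Gamma(37.55, 12.07).
Mode of Gamma(α,β) for α≥1 is (α−1)/β = 36.55/12.07 = 3.0282.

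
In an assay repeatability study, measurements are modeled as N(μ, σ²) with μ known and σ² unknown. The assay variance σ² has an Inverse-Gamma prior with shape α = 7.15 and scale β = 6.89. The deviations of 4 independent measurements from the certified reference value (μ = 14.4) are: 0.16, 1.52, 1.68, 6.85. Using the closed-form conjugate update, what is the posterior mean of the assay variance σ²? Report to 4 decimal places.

4.0405

With known mean μ and an Inverse-Gamma(α, β) prior on σ², the Normal likelihood is conjugate: posterior is Inv-Gamma(α + n/2, β + Σ(xᵢ−μ)²/2).
Σ(xᵢ−μ)² = (0.16)² + (1.52)² + (1.68)² + (6.85)² = 52.0809.
Posterior: Inv-Gamma(7.15 + 4/2, 6.89 + 52.0809/2) = Inv-Gamma(9.15, 32.93045).
E[σ²|data] = β/(α−1) = 32.93045/8.15 = 4.0405.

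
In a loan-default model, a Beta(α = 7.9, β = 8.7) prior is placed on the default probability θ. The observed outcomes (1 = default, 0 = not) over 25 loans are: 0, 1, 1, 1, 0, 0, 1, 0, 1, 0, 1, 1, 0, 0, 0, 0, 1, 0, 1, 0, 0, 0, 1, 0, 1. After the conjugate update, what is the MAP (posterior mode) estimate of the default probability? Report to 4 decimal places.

0.4520

The Beta prior is conjugate to a Binomial/Bernoulli likelihood; the update adds successes to α and failures to β.
Posterior: Beta(α+k, β+n−k) = Beta(7.9+11, 8.7+14) = Beta(18.9, 22.7).
Mode of Beta(a,b) for a,b>1 is (a−1)/(a+b−2) = 17.9/39.6 = 0.4520.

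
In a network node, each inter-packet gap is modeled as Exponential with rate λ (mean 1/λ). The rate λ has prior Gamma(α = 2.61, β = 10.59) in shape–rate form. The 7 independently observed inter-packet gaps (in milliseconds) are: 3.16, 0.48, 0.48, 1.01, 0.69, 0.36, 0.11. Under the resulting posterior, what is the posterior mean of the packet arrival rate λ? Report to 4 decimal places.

0.5693

With a Gamma(shape α, rate β) prior on the exponential rate λ, the posterior after n observations with total T = Σxᵢ is Gamma(α+n, β+T).
Sum of observations T = 6.29 milliseconds; n = 7.
Posterior: Gamma(2.61+7, 10.59+6.29) = Gamma(9.61, 16.88).
Posterior mean of λ = α/β = 9.61/16.88 = 0.5693.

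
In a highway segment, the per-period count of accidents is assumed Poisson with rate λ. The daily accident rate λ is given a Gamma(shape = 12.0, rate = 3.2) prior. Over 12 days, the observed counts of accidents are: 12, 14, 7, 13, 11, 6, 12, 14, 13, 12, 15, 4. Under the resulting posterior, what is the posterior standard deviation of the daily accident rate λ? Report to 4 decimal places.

0.7922

With a Gamma(shape α, rate β) prior, the Poisson likelihood is conjugate: the posterior is Gamma(α + ΣXᵢ, β + n).
Sum of counts S = 133 over n = 12 days.
Posterior: Gamma(α+S, β+n) = Gamma(12.0+133, 3.2+12) = Gamma(145.0, 15.2).
SD = √α/β = √145.0/15.2 = 0.7922.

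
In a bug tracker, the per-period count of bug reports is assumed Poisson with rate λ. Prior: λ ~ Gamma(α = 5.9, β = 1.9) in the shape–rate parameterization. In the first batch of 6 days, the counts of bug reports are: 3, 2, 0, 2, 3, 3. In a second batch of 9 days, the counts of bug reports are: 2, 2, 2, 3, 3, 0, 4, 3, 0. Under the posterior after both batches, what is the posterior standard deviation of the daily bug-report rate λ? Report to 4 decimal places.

With a Gamma(shape α, rate β) prior, the Poisson likelihood is conjugate: the posterior is Gamma(α + ΣXᵢ, β + n).
Batch 1: sum of counts S = 13 over n = 6 days.
After batch 1: Gamma(α+S, β+n) = Gamma(5.9+13, 1.9+6) = Gamma(18.9, 7.9).
Batch 2: sum of counts S = 19 over n = 9 days.
After batch 2: Gamma(α+S, β+n) = Gamma(18.9+19, 7.9+9) = Gamma(37.9, 16.9).
SD = √α/β = √37.9/16.9 = 0.3643.

0.3643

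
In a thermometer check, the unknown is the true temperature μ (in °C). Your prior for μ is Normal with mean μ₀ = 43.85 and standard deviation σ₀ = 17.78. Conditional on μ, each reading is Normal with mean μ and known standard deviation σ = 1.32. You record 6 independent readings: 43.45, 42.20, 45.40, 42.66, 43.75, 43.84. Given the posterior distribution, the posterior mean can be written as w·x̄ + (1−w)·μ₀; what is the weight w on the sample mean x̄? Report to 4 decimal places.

0.9991

For Normal data with known variance σ², a Normal(μ₀, σ₀²) prior on μ is conjugate. Posterior precision = 1/σ₀² + n/σ²; posterior mean is the precision-weighted average of μ₀ and x̄.
σ₀² = 17.78² = 316.1284, σ² = 1.32² = 1.7424. Prior precision 1/σ₀² = 1/316.1284; data precision n/σ² = 6/1.7424.
w = (n/σ²)/(1/σ₀² + n/σ²) = n·σ₀²/(σ² + n·σ₀²) = 6·316.1284/(1.7424 + 6·316.1284) = 1896.7704/1898.5128 = 0.9991.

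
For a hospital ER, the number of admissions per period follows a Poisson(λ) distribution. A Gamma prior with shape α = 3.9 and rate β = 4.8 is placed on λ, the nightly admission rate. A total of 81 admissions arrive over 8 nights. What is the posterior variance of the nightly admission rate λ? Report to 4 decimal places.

0.5182

With a Gamma(shape α, rate β) prior, the Poisson likelihood is conjugate: the posterior is Gamma(α + ΣXᵢ, β + n).
Posterior: Gamma(α+S, β+n) = Gamma(3.9+81, 4.8+8) = Gamma(84.9, 12.8).
Var = α/β² = 84.9/12.8² = 0.5182.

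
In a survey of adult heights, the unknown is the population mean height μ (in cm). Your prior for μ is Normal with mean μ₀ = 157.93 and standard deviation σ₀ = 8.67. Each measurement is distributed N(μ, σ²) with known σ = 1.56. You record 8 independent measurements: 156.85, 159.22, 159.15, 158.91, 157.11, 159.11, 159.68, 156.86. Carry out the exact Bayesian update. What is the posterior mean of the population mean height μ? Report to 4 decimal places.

For Normal data with known variance σ², a Normal(μ₀, σ₀²) prior on μ is conjugate. Posterior precision = 1/σ₀² + n/σ²; posterior mean is the precision-weighted average of μ₀ and x̄.
Σxᵢ = 156.85 + 159.22 + 159.15 + 158.91 + 157.11 + 159.11 + 159.68 + 156.86 = 1266.89, so n·x̄ = 1266.89.
σ₀² = 8.67² = 75.1689, σ² = 1.56² = 2.4336; σ² + n·σ₀² = 2.4336 + 8·75.1689 = 603.7848.
Posterior mean = (μ₀/σ₀² + n·x̄/σ²)/(1/σ₀² + n/σ²) = (σ²·μ₀ + σ₀²·n·x̄)/(σ² + n·σ₀²) = (2.4336·157.93 + 75.1689·1266.89)/603.7848 = 95615.066169/603.7848 = 158.3595.

158.3595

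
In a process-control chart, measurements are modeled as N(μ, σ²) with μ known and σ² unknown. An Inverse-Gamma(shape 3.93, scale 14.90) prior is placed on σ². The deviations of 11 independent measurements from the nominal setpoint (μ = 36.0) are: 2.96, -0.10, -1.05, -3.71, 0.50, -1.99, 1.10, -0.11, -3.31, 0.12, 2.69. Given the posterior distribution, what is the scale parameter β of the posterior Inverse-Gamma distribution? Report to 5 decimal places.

With known mean μ and an Inverse-Gamma(α, β) prior on σ², the Normal likelihood is conjugate: posterior is Inv-Gamma(α + n/2, β + Σ(xᵢ−μ)²/2).
Σ(xᵢ−μ)² = (2.96)² + (-0.10)² + (-1.05)² + (-3.71)² + (0.50)² + (-1.99)² + (1.10)² + (-0.11)² + (-3.31)² + (0.12)² + (2.69)² = 47.2770.
Posterior: Inv-Gamma(3.93 + 11/2, 14.90 + 47.2770/2) = Inv-Gamma(9.43, 38.53850).
Posterior β = 38.53850.

38.53850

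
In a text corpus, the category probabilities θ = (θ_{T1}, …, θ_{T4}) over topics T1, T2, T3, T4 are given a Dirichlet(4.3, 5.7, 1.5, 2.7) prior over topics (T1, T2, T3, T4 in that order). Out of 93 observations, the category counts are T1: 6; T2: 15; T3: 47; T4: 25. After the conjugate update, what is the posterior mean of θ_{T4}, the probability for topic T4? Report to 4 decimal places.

The Dirichlet prior is conjugate to the Multinomial likelihood: each posterior αⱼ = prior αⱼ + observed count nⱼ.
Posterior concentration: (10.3, 20.7, 48.5, 27.7), total = 107.2.
E[θ_{T4}|data] = α_{T4}/Σα = 27.7/107.2 = 0.2584.

0.2584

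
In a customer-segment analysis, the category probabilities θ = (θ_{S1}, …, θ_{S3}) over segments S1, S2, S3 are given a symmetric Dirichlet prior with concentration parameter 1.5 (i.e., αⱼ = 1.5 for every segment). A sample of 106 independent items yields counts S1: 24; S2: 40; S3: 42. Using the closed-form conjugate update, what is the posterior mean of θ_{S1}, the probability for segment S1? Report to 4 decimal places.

0.2308

The Dirichlet prior is conjugate to the Multinomial likelihood: each posterior αⱼ = prior αⱼ + observed count nⱼ.
Posterior concentration: (25.5, 41.5, 43.5), total = 110.5.
E[θ_{S1}|data] = α_{S1}/Σα = 25.5/110.5 = 0.2308.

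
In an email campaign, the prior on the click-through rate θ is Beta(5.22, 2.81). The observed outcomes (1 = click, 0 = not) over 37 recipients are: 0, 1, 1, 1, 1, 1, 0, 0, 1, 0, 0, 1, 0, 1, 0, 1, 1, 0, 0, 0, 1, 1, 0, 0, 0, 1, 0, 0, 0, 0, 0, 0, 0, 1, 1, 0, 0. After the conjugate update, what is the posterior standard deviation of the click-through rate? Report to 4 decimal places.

0.0733

The Beta prior is conjugate to a Binomial/Bernoulli likelihood; the update adds successes to α and failures to β.
Posterior: Beta(α+k, β+n−k) = Beta(5.22+15, 2.81+22) = Beta(20.22, 24.81).
Var = αβ/((α+β)²(α+β+1)) = 20.22·24.81/(45.03²·46.03) = 0.00537481; SD = √0.00537481 = 0.0733.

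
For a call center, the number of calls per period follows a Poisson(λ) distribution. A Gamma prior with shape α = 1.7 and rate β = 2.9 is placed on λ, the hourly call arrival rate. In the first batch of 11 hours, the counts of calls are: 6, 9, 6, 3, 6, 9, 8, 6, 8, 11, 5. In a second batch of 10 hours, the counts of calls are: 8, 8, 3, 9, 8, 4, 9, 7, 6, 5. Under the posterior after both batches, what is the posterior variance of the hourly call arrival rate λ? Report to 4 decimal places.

0.2551

With a Gamma(shape α, rate β) prior, the Poisson likelihood is conjugate: the posterior is Gamma(α + ΣXᵢ, β + n).
Batch 1: sum of counts S = 77 over n = 11 hours.
After batch 1: Gamma(α+S, β+n) = Gamma(1.7+77, 2.9+11) = Gamma(78.7, 13.9).
Batch 2: sum of counts S = 67 over n = 10 hours.
After batch 2: Gamma(α+S, β+n) = Gamma(78.7+67, 13.9+10) = Gamma(145.7, 23.9).
Var = α/β² = 145.7/23.9² = 0.2551.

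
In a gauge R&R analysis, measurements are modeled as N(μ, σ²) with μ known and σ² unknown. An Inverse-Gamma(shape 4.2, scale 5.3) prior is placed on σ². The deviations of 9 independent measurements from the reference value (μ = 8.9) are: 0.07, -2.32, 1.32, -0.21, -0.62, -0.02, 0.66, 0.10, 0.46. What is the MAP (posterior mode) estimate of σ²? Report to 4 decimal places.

0.9699

With known mean μ and an Inverse-Gamma(α, β) prior on σ², the Normal likelihood is conjugate: posterior is Inv-Gamma(α + n/2, β + Σ(xᵢ−μ)²/2).
Σ(xᵢ−μ)² = (0.07)² + (-2.32)² + (1.32)² + (-0.21)² + (-0.62)² + (-0.02)² + (0.66)² + (0.10)² + (0.46)² = 8.2158.
Posterior: Inv-Gamma(4.2 + 9/2, 5.3 + 8.2158/2) = Inv-Gamma(8.70, 9.40790).
Mode = β/(α+1) = 9.40790/9.70 = 0.9699.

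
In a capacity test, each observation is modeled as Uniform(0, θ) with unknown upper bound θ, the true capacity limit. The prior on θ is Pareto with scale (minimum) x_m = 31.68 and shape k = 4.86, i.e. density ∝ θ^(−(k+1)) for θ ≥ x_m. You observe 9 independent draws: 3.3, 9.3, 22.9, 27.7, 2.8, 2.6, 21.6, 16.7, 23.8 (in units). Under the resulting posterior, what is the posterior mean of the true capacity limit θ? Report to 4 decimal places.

A Pareto(scale x_m, shape k) prior on the upper bound θ of Uniform(0, θ) is conjugate: posterior is Pareto(max(x_m, max xᵢ), k + n).
Sample maximum = 27.7; prior scale x_m = 31.68 → posterior scale = max = 31.68.
Posterior shape = 4.86 + 9 = 13.86.
E[θ|data] = k·x_m/(k−1) = 13.86·31.68/12.86 = 34.1435.

34.1435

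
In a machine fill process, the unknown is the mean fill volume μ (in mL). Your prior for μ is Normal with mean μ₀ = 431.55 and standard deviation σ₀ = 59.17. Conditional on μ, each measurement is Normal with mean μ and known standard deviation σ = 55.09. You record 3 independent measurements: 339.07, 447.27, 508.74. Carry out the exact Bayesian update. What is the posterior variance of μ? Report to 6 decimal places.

For Normal data with known variance σ², a Normal(μ₀, σ₀²) prior on μ is conjugate. Posterior precision = 1/σ₀² + n/σ²; posterior mean is the precision-weighted average of μ₀ and x̄.
σ₀² = 59.17² = 3501.0889, σ² = 55.09² = 3034.9081; σ² + n·σ₀² = 3034.9081 + 3·3501.0889 = 13538.1748.
Posterior precision = 1/σ₀² + n/σ² = 1/3501.0889 + 3/3034.9081 = (σ² + n·σ₀²)/(σ₀²σ²) = 13538.1748/(3501.0889·3034.9081); posterior variance σₙ² = σ₀²σ²/(σ² + n·σ₀²) = 3501.0889·3034.9081/13538.1748 = 784.853440.

784.853440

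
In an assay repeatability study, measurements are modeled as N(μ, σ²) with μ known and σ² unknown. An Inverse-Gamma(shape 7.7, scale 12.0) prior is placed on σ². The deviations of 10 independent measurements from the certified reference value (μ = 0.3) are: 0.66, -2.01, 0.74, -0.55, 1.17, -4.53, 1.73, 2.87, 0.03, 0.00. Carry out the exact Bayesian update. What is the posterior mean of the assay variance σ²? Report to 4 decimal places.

With known mean μ and an Inverse-Gamma(α, β) prior on σ², the Normal likelihood is conjugate: posterior is Inv-Gamma(α + n/2, β + Σ(xᵢ−μ)²/2).
Σ(xᵢ−μ)² = (0.66)² + (-2.01)² + (0.74)² + (-0.55)² + (1.17)² + (-4.53)² + (1.73)² + (2.87)² + (0.03)² + (0.00)² = 38.4463.
Posterior: Inv-Gamma(7.7 + 10/2, 12.0 + 38.4463/2) = Inv-Gamma(12.70, 31.22315).
E[σ²|data] = β/(α−1) = 31.22315/11.70 = 2.6686.

2.6686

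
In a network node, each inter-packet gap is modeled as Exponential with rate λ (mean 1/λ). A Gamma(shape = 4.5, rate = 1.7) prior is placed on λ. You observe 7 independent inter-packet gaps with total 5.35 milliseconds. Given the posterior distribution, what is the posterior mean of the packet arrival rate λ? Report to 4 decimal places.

1.6312

With a Gamma(shape α, rate β) prior on the exponential rate λ, the posterior after n observations with total T = Σxᵢ is Gamma(α+n, β+T).
Posterior: Gamma(4.5+7, 1.7+5.35) = Gamma(11.5, 7.05).
Posterior mean of λ = α/β = 11.5/7.05 = 1.6312.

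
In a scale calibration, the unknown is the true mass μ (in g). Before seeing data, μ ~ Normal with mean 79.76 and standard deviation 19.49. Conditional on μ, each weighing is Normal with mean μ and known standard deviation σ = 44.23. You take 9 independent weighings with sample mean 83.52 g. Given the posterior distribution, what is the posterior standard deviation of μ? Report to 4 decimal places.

11.7581

For Normal data with known variance σ², a Normal(μ₀, σ₀²) prior on μ is conjugate. Posterior precision = 1/σ₀² + n/σ²; posterior mean is the precision-weighted average of μ₀ and x̄.
σ₀² = 19.49² = 379.8601, σ² = 44.23² = 1956.2929; σ² + n·σ₀² = 1956.2929 + 9·379.8601 = 5375.0338.
Posterior precision = 1/σ₀² + n/σ² = 1/379.8601 + 9/1956.2929 = (σ² + n·σ₀²)/(σ₀²σ²) = 5375.0338/(379.8601·1956.2929); posterior variance σₙ² = σ₀²σ²/(σ² + n·σ₀²) = 379.8601·1956.2929/5375.0338 = 138.253571.
Posterior SD = √σₙ² = √(379.8601·1956.2929/5375.0338) = 11.7581.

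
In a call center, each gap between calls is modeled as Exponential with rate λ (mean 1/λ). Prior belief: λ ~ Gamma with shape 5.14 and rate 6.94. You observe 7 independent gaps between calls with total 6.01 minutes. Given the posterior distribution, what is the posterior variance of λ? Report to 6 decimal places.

With a Gamma(shape α, rate β) prior on the exponential rate λ, the posterior after n observations with total T = Σxᵢ is Gamma(α+n, β+T).
Posterior: Gamma(5.14+7, 6.94+6.01) = Gamma(12.14, 12.95).
Var = α/β² = 0.072390.

0.072390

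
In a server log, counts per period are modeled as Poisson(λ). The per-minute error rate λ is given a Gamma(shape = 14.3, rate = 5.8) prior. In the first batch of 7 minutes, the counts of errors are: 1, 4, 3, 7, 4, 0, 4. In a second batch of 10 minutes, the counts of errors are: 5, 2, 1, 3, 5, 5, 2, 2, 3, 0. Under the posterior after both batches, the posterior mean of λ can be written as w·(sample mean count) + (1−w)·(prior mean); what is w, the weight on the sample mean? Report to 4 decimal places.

0.7456

With a Gamma(shape α, rate β) prior, the Poisson likelihood is conjugate: the posterior is Gamma(α + ΣXᵢ, β + n).
Total number of minutes: n = 7 + 10 = 17.
Posterior mean = (α₀+S)/(β₀+n) = [n/(β₀+n)]·(S/n) + [β₀/(β₀+n)]·(α₀/β₀), so only n and β₀ enter the weight.
Weight on data w = n/(β₀+n) = 17/(5.8+17) = 17/22.8 = 0.7456.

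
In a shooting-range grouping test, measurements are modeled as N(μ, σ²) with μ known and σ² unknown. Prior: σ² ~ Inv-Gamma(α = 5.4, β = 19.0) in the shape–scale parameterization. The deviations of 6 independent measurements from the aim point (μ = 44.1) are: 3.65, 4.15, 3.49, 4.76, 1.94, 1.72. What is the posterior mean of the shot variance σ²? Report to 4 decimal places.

7.4395

With known mean μ and an Inverse-Gamma(α, β) prior on σ², the Normal likelihood is conjugate: posterior is Inv-Gamma(α + n/2, β + Σ(xᵢ−μ)²/2).
Σ(xᵢ−μ)² = (3.65)² + (4.15)² + (3.49)² + (4.76)² + (1.94)² + (1.72)² = 72.1047.
Posterior: Inv-Gamma(5.4 + 6/2, 19.0 + 72.1047/2) = Inv-Gamma(8.40, 55.05235).
E[σ²|data] = β/(α−1) = 55.05235/7.40 = 7.4395.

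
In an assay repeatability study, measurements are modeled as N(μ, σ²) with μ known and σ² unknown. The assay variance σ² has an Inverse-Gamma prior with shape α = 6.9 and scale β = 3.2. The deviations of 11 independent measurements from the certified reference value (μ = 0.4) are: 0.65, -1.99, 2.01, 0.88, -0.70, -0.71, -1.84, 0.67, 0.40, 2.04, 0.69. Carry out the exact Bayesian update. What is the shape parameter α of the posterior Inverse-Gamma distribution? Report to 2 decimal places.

12.40

With known mean μ and an Inverse-Gamma(α, β) prior on σ², the Normal likelihood is conjugate: posterior is Inv-Gamma(α + n/2, β + Σ(xᵢ−μ)²/2).
Σ(xᵢ−μ)² = (0.65)² + (-1.99)² + (2.01)² + (0.88)² + (-0.70)² + (-0.71)² + (-1.84)² + (0.67)² + (0.40)² + (2.04)² + (0.69)² = 18.8234.
Posterior: Inv-Gamma(6.9 + 11/2, 3.2 + 18.8234/2) = Inv-Gamma(12.40, 12.61170).
Posterior α = 12.40.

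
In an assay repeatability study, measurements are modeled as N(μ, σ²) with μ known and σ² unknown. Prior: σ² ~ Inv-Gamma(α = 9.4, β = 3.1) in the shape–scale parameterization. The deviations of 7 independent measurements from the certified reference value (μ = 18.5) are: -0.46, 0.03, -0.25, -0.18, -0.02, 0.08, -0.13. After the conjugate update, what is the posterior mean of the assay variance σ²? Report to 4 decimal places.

With known mean μ and an Inverse-Gamma(α, β) prior on σ², the Normal likelihood is conjugate: posterior is Inv-Gamma(α + n/2, β + Σ(xᵢ−μ)²/2).
Σ(xᵢ−μ)² = (-0.46)² + (0.03)² + (-0.25)² + (-0.18)² + (-0.02)² + (0.08)² + (-0.13)² = 0.3311.
Posterior: Inv-Gamma(9.4 + 7/2, 3.1 + 0.3311/2) = Inv-Gamma(12.90, 3.26555).
E[σ²|data] = β/(α−1) = 3.26555/11.90 = 0.2744.

0.2744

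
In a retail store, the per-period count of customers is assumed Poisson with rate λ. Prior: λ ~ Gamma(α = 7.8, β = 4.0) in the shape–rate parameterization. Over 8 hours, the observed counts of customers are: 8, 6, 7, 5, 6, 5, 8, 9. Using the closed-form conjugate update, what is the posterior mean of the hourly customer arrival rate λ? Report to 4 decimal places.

5.1500

With a Gamma(shape α, rate β) prior, the Poisson likelihood is conjugate: the posterior is Gamma(α + ΣXᵢ, β + n).
Sum of counts S = 54 over n = 8 hours.
Posterior: Gamma(α+S, β+n) = Gamma(7.8+54, 4.0+8) = Gamma(61.8, 12.0).
Posterior mean = α/β = 61.8/12.0 = 5.1500.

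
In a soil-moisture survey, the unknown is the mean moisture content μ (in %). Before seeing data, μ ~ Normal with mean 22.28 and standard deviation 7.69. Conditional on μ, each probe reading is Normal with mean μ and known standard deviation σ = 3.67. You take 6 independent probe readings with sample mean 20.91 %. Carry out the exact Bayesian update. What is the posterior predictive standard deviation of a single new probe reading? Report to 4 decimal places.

For Normal data with known variance σ², a Normal(μ₀, σ₀²) prior on μ is conjugate. Posterior precision = 1/σ₀² + n/σ²; posterior mean is the precision-weighted average of μ₀ and x̄.
σ₀² = 7.69² = 59.1361, σ² = 3.67² = 13.4689; σ² + n·σ₀² = 13.4689 + 6·59.1361 = 368.2855.
Posterior precision = 1/σ₀² + n/σ² = 1/59.1361 + 6/13.4689 = (σ² + n·σ₀²)/(σ₀²σ²) = 368.2855/(59.1361·13.4689); posterior variance σₙ² = σ₀²σ²/(σ² + n·σ₀²) = 59.1361·13.4689/368.2855 = 2.162719.
Predictive variance for one new observation = σₙ² + σ² = 59.1361·13.4689/368.2855 + 13.4689 = σ²·(σ₀² + 368.2855)/368.2855 = 13.4689·427.4216/368.2855 = 15.631619; SD = √(13.4689·427.4216/368.2855) = 3.9537.

3.9537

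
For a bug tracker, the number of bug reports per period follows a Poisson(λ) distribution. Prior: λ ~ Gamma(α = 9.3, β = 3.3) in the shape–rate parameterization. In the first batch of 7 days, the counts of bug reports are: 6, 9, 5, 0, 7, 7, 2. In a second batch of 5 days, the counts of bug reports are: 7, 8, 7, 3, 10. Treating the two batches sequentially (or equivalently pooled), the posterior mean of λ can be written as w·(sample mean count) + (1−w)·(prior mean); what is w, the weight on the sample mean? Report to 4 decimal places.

0.7843

With a Gamma(shape α, rate β) prior, the Poisson likelihood is conjugate: the posterior is Gamma(α + ΣXᵢ, β + n).
Total number of days: n = 7 + 5 = 12.
Posterior mean = (α₀+S)/(β₀+n) = [n/(β₀+n)]·(S/n) + [β₀/(β₀+n)]·(α₀/β₀), so only n and β₀ enter the weight.
Weight on data w = n/(β₀+n) = 12/(3.3+12) = 12/15.3 = 0.7843.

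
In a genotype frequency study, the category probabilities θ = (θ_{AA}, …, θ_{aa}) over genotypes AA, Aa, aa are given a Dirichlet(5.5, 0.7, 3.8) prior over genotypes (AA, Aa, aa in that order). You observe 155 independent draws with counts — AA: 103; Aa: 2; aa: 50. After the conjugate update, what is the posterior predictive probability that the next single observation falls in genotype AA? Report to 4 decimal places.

0.6576

The Dirichlet prior is conjugate to the Multinomial likelihood: each posterior αⱼ = prior αⱼ + observed count nⱼ.
Posterior concentration: (108.5, 2.7, 53.8), total = 165.0.
P(next = AA | data) = α_{AA}/Σα = 0.6576.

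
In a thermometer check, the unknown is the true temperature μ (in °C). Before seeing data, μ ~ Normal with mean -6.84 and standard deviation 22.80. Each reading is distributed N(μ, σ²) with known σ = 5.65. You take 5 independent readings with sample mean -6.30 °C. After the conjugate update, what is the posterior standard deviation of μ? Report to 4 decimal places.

2.5114

For Normal data with known variance σ², a Normal(μ₀, σ₀²) prior on μ is conjugate. Posterior precision = 1/σ₀² + n/σ²; posterior mean is the precision-weighted average of μ₀ and x̄.
σ₀² = 22.80² = 519.84, σ² = 5.65² = 31.9225; σ² + n·σ₀² = 31.9225 + 5·519.84 = 2631.1225.
Posterior precision = 1/σ₀² + n/σ² = 1/519.84 + 5/31.9225 = (σ² + n·σ₀²)/(σ₀²σ²) = 2631.1225/(519.84·31.9225); posterior variance σₙ² = σ₀²σ²/(σ² + n·σ₀²) = 519.84·31.9225/2631.1225 = 6.307039.
Posterior SD = √σₙ² = √(519.84·31.9225/2631.1225) = 2.5114.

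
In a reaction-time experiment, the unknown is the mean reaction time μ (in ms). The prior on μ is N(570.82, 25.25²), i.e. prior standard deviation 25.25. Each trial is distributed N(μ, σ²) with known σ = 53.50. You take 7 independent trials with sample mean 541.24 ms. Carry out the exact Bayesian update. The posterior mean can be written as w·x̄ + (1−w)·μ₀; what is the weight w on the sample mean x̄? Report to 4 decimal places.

For Normal data with known variance σ², a Normal(μ₀, σ₀²) prior on μ is conjugate. Posterior precision = 1/σ₀² + n/σ²; posterior mean is the precision-weighted average of μ₀ and x̄.
σ₀² = 25.25² = 637.5625, σ² = 53.50² = 2862.25. Prior precision 1/σ₀² = 1/637.5625; data precision n/σ² = 7/2862.25.
w = (n/σ²)/(1/σ₀² + n/σ²) = n·σ₀²/(σ² + n·σ₀²) = 7·637.5625/(2862.25 + 7·637.5625) = 4462.9375/7325.1875 = 0.6093.

0.6093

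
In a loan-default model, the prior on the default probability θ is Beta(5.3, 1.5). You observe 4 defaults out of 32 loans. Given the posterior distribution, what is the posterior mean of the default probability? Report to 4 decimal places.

0.2397

The Beta prior is conjugate to a Binomial/Bernoulli likelihood; the update adds successes to α and failures to β.
Posterior: Beta(α+k, β+n−k) = Beta(5.3+4, 1.5+28) = Beta(9.3, 29.5).
Posterior mean = α/(α+β) = 9.3/38.8 = 0.2397.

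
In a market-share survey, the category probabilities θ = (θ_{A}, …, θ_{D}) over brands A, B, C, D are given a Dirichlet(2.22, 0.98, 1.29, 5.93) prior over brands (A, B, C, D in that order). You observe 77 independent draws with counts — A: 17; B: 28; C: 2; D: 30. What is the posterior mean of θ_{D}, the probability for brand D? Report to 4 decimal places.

The Dirichlet prior is conjugate to the Multinomial likelihood: each posterior αⱼ = prior αⱼ + observed count nⱼ.
Posterior concentration: (19.22, 28.98, 3.29, 35.93), total = 87.42.
E[θ_{D}|data] = α_{D}/Σα = 35.93/87.42 = 0.4110.

0.4110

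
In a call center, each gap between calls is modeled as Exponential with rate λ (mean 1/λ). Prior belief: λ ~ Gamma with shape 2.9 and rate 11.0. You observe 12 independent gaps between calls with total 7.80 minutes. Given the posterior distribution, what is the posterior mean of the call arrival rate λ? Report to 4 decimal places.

0.7926

With a Gamma(shape α, rate β) prior on the exponential rate λ, the posterior after n observations with total T = Σxᵢ is Gamma(α+n, β+T).
Posterior: Gamma(2.9+12, 11.0+7.80) = Gamma(14.9, 18.80).
Posterior mean of λ = α/β = 14.9/18.80 = 0.7926.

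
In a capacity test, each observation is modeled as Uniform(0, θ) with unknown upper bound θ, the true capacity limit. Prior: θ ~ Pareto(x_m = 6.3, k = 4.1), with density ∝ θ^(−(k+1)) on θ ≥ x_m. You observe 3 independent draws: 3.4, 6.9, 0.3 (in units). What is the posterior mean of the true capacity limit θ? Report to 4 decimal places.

A Pareto(scale x_m, shape k) prior on the upper bound θ of Uniform(0, θ) is conjugate: posterior is Pareto(max(x_m, max xᵢ), k + n).
Sample maximum = 6.9; prior scale x_m = 6.3 → posterior scale = max = 6.9.
Posterior shape = 4.1 + 3 = 7.1.
E[θ|data] = k·x_m/(k−1) = 7.1·6.9/6.1 = 8.0311.

8.0311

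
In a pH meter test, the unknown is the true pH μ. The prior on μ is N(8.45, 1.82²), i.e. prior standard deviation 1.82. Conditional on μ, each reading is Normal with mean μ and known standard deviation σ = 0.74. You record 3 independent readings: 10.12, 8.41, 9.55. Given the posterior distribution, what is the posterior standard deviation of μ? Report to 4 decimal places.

For Normal data with known variance σ², a Normal(μ₀, σ₀²) prior on μ is conjugate. Posterior precision = 1/σ₀² + n/σ²; posterior mean is the precision-weighted average of μ₀ and x̄.
σ₀² = 1.82² = 3.3124, σ² = 0.74² = 0.5476; σ² + n·σ₀² = 0.5476 + 3·3.3124 = 10.4848.
Posterior precision = 1/σ₀² + n/σ² = 1/3.3124 + 3/0.5476 = (σ² + n·σ₀²)/(σ₀²σ²) = 10.4848/(3.3124·0.5476); posterior variance σₙ² = σ₀²σ²/(σ² + n·σ₀²) = 3.3124·0.5476/10.4848 = 0.173000.
Posterior SD = √σₙ² = √(3.3124·0.5476/10.4848) = 0.4159.

0.4159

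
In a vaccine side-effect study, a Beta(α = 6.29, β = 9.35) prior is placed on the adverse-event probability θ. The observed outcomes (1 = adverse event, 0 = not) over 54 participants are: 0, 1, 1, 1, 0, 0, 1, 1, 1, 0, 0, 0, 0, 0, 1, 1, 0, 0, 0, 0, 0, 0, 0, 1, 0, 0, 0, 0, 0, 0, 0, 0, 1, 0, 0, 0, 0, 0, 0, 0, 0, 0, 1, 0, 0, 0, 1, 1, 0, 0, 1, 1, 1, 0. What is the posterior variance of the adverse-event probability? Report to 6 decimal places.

The Beta prior is conjugate to a Binomial/Bernoulli likelihood; the update adds successes to α and failures to β.
Posterior: Beta(α+k, β+n−k) = Beta(6.29+16, 9.35+38) = Beta(22.29, 47.35).
Var = αβ/((α+β)²(α+β+1)) = 22.29·47.35/(69.64²·70.64) = 0.003081.

0.003081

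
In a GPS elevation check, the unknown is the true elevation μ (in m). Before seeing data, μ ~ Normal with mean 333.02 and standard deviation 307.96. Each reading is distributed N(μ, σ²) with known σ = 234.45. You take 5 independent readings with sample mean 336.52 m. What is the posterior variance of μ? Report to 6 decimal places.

9851.426581

For Normal data with known variance σ², a Normal(μ₀, σ₀²) prior on μ is conjugate. Posterior precision = 1/σ₀² + n/σ²; posterior mean is the precision-weighted average of μ₀ and x̄.
σ₀² = 307.96² = 94839.3616, σ² = 234.45² = 54966.8025; σ² + n·σ₀² = 54966.8025 + 5·94839.3616 = 529163.6105.
Posterior precision = 1/σ₀² + n/σ² = 1/94839.3616 + 5/54966.8025 = (σ² + n·σ₀²)/(σ₀²σ²) = 529163.6105/(94839.3616·54966.8025); posterior variance σₙ² = σ₀²σ²/(σ² + n·σ₀²) = 94839.3616·54966.8025/529163.6105 = 9851.426581.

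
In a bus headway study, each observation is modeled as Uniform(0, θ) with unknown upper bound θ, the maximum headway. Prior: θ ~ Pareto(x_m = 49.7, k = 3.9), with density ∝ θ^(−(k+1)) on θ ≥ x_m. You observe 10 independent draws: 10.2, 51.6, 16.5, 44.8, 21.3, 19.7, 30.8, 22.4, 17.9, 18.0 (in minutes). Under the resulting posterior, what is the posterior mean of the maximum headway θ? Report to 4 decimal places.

A Pareto(scale x_m, shape k) prior on the upper bound θ of Uniform(0, θ) is conjugate: posterior is Pareto(max(x_m, max xᵢ), k + n).
Sample maximum = 51.6; prior scale x_m = 49.7 → posterior scale = max = 51.6.
Posterior shape = 3.9 + 10 = 13.9.
E[θ|data] = k·x_m/(k−1) = 13.9·51.6/12.9 = 55.6000.

55.6000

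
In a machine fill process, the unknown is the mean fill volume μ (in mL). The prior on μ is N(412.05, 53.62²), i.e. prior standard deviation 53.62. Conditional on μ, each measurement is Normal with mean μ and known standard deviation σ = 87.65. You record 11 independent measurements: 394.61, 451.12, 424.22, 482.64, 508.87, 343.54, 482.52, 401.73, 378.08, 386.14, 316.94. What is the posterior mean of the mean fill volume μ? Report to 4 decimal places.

414.8191

For Normal data with known variance σ², a Normal(μ₀, σ₀²) prior on μ is conjugate. Posterior precision = 1/σ₀² + n/σ²; posterior mean is the precision-weighted average of μ₀ and x̄.
Σxᵢ = 394.61 + 451.12 + 424.22 + 482.64 + 508.87 + 343.54 + 482.52 + 401.73 + 378.08 + 386.14 + 316.94 = 4570.41, so n·x̄ = 4570.41.
σ₀² = 53.62² = 2875.1044, σ² = 87.65² = 7682.5225; σ² + n·σ₀² = 7682.5225 + 11·2875.1044 = 39308.6709.
Posterior mean = (μ₀/σ₀² + n·x̄/σ²)/(1/σ₀² + n/σ²) = (σ²·μ₀ + σ₀²·n·x̄)/(σ² + n·σ₀²) = (7682.5225·412.05 + 2875.1044·4570.41)/39308.6709 = 16305989.296929/39308.6709 = 414.8191.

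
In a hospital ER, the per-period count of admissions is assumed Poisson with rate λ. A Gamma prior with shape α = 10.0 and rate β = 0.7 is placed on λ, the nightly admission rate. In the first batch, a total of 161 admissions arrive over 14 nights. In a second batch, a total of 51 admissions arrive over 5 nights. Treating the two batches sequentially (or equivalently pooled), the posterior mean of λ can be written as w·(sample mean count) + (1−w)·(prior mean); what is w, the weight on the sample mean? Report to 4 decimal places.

0.9645

With a Gamma(shape α, rate β) prior, the Poisson likelihood is conjugate: the posterior is Gamma(α + ΣXᵢ, β + n).
Total number of nights: n = 14 + 5 = 19.
Posterior mean = (α₀+S)/(β₀+n) = [n/(β₀+n)]·(S/n) + [β₀/(β₀+n)]·(α₀/β₀), so only n and β₀ enter the weight.
Weight on data w = n/(β₀+n) = 19/(0.7+19) = 19/19.7 = 0.9645.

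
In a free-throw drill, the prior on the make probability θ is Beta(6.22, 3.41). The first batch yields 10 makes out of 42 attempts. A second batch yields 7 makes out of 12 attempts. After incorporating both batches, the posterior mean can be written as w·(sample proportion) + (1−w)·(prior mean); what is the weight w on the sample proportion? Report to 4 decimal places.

The Beta prior is conjugate to a Binomial/Bernoulli likelihood; the update adds successes to α and failures to β.
Total number of attempts: n = 42 + 12 = 54.
Posterior mean = (α₀+k)/(α₀+β₀+n) = [n/(α₀+β₀+n)]·(k/n) + [(α₀+β₀)/(α₀+β₀+n)]·α₀/(α₀+β₀), so only n and the prior enter the weight.
The weight on the data is w = n/(α₀+β₀+n) = 54/(6.22+3.41+54) = 54/63.63 = 0.8487.

0.8487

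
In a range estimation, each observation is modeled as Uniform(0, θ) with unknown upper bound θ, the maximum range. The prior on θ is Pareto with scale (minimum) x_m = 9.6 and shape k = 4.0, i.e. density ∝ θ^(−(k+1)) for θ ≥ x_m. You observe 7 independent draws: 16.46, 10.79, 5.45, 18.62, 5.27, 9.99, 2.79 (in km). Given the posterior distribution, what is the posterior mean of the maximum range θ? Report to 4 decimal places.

A Pareto(scale x_m, shape k) prior on the upper bound θ of Uniform(0, θ) is conjugate: posterior is Pareto(max(x_m, max xᵢ), k + n).
Sample maximum = 18.62; prior scale x_m = 9.6 → posterior scale = max = 18.62.
Posterior shape = 4.0 + 7 = 11.0.
E[θ|data] = k·x_m/(k−1) = 11.0·18.62/10.0 = 20.4820.

20.4820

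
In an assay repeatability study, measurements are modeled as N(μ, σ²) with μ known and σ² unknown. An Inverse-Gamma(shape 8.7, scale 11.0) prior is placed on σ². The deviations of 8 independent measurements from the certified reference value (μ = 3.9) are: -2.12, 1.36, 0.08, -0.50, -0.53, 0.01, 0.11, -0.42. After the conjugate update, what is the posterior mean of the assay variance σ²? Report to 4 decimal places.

With known mean μ and an Inverse-Gamma(α, β) prior on σ², the Normal likelihood is conjugate: posterior is Inv-Gamma(α + n/2, β + Σ(xᵢ−μ)²/2).
Σ(xᵢ−μ)² = (-2.12)² + (1.36)² + (0.08)² + (-0.50)² + (-0.53)² + (0.01)² + (0.11)² + (-0.42)² = 7.0699.
Posterior: Inv-Gamma(8.7 + 8/2, 11.0 + 7.0699/2) = Inv-Gamma(12.70, 14.53495).
E[σ²|data] = β/(α−1) = 14.53495/11.70 = 1.2423.

1.2423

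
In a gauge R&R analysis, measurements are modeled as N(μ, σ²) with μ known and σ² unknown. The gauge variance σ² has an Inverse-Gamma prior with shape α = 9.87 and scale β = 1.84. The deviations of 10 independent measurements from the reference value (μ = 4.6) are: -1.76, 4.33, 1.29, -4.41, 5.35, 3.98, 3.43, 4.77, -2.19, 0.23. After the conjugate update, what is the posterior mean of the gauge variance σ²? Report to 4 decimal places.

4.7033

With known mean μ and an Inverse-Gamma(α, β) prior on σ², the Normal likelihood is conjugate: posterior is Inv-Gamma(α + n/2, β + Σ(xᵢ−μ)²/2).
Σ(xᵢ−μ)² = (-1.76)² + (4.33)² + (1.29)² + (-4.41)² + (5.35)² + (3.98)² + (3.43)² + (4.77)² + (-2.19)² + (0.23)² = 126.7884.
Posterior: Inv-Gamma(9.87 + 10/2, 1.84 + 126.7884/2) = Inv-Gamma(14.87, 65.23420).
E[σ²|data] = β/(α−1) = 65.23420/13.87 = 4.7033.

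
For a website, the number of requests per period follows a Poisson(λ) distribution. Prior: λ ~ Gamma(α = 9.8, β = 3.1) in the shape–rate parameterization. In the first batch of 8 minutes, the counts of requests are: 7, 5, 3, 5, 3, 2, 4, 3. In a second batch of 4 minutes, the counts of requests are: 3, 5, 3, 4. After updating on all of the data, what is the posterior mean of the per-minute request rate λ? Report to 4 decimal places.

3.7616

With a Gamma(shape α, rate β) prior, the Poisson likelihood is conjugate: the posterior is Gamma(α + ΣXᵢ, β + n).
Batch 1: sum of counts S = 32 over n = 8 minutes.
After batch 1: Gamma(α+S, β+n) = Gamma(9.8+32, 3.1+8) = Gamma(41.8, 11.1).
Batch 2: sum of counts S = 15 over n = 4 minutes.
After batch 2: Gamma(α+S, β+n) = Gamma(41.8+15, 11.1+4) = Gamma(56.8, 15.1).
Posterior mean = α/β = 56.8/15.1 = 3.7616.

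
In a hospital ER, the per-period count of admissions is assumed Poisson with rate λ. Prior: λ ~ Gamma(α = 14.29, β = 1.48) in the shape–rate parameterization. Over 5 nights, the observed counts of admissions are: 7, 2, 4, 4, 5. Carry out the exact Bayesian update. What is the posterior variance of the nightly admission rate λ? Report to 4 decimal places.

0.8642

With a Gamma(shape α, rate β) prior, the Poisson likelihood is conjugate: the posterior is Gamma(α + ΣXᵢ, β + n).
Sum of counts S = 22 over n = 5 nights.
Posterior: Gamma(α+S, β+n) = Gamma(14.29+22, 1.48+5) = Gamma(36.29, 6.48).
Var = α/β² = 36.29/6.48² = 0.8642.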